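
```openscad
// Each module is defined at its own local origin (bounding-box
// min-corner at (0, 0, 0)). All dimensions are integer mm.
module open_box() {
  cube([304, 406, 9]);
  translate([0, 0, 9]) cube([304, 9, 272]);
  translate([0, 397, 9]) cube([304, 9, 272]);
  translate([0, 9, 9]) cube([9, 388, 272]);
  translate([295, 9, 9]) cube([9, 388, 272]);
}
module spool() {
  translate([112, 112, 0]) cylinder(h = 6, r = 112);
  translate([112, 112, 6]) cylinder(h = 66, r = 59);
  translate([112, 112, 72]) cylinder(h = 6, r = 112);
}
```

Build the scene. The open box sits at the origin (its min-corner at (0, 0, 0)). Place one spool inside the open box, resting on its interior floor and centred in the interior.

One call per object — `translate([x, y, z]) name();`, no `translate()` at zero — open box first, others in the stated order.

open_box();
translate([40, 91, 9]) spool();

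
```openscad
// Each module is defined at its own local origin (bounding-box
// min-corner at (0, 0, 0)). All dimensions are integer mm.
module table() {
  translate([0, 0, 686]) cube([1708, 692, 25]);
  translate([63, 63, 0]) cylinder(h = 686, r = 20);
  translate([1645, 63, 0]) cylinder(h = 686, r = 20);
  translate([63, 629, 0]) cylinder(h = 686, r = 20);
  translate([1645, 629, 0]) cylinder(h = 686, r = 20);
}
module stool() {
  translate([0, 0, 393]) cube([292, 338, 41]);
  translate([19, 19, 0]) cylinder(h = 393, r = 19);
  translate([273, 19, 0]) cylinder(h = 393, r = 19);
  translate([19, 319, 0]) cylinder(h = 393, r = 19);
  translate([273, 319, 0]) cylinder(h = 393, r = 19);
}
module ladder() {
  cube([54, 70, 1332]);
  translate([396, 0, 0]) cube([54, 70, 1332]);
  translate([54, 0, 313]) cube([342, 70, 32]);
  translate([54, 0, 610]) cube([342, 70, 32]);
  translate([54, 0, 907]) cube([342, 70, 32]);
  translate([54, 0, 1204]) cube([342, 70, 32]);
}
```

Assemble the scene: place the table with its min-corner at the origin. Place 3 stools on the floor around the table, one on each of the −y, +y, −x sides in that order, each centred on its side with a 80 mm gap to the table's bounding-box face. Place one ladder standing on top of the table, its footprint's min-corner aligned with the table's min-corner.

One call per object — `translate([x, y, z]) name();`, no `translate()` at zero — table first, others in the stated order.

table();
translate([708, -418, 0]) stool();
translate([708, 772, 0]) stool();
translate([-372, 177, 0]) stool();
translate([0, 0, 711]) ladder();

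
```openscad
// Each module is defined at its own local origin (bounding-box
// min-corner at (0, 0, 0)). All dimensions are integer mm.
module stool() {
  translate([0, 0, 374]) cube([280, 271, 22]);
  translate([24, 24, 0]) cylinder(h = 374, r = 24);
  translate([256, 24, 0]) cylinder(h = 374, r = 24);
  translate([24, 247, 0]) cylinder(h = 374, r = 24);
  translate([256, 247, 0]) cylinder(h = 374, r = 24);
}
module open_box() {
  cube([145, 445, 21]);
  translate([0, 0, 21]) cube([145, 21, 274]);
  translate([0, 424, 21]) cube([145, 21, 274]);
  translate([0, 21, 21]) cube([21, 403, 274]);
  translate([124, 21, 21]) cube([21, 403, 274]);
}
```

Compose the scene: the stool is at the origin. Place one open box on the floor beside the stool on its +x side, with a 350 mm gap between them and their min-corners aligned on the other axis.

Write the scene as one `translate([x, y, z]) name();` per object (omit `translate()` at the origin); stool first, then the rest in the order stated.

stool();
translate([630, 0, 0]) open_box();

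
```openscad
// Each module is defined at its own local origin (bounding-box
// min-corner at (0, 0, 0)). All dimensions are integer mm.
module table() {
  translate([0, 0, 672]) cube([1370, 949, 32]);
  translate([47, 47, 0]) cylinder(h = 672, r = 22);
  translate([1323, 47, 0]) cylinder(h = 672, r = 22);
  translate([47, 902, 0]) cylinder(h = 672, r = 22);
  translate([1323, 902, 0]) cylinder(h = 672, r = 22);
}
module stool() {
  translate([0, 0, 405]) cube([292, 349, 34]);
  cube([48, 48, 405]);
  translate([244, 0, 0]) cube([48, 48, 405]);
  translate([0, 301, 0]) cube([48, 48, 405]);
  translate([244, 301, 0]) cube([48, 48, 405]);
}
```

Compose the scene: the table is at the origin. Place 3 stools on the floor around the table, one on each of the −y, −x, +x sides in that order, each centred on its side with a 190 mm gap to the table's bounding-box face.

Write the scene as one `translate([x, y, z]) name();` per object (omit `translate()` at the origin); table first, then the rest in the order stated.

table();
translate([539, -539, 0]) stool();
translate([-482, 300, 0]) stool();
translate([1560, 300, 0]) stool();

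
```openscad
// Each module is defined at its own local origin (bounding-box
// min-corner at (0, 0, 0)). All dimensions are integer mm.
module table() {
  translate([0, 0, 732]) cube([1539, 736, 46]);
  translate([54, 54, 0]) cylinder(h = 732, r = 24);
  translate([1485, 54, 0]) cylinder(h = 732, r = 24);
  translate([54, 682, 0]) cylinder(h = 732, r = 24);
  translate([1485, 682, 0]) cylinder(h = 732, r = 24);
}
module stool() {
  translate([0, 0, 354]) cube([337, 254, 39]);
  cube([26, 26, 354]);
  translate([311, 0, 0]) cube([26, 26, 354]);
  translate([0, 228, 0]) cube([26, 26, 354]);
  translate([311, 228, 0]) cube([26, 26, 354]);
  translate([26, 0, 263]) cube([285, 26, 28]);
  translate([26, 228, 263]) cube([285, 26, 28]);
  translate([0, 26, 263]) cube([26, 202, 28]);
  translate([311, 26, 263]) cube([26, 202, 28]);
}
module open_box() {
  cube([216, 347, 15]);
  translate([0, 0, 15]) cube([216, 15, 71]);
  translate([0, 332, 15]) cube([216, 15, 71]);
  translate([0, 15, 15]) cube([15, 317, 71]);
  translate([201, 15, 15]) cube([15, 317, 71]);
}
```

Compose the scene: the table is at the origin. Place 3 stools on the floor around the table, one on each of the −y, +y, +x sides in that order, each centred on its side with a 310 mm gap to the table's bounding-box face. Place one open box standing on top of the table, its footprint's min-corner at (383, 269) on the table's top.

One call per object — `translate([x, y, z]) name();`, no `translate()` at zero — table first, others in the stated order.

table();
translate([601, -564, 0]) stool();
translate([601, 1046, 0]) stool();
translate([1849, 241, 0]) stool();
translate([383, 269, 778]) open_box();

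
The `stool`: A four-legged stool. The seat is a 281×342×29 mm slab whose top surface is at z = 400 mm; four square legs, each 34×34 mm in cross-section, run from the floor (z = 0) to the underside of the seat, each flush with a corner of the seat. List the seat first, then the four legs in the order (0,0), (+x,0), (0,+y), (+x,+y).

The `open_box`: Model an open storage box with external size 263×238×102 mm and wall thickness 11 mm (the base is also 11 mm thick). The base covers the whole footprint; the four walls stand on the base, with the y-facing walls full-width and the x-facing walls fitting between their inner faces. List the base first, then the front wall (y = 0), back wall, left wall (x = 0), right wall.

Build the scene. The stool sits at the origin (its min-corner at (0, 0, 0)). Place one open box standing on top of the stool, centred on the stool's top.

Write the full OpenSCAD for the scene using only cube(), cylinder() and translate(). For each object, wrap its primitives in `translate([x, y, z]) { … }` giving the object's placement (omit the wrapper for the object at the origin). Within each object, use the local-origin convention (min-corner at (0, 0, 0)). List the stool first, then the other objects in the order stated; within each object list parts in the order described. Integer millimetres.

translate([0, 0, 371]) cube([281, 342, 29]);
cube([34, 34, 371]);
translate([247, 0, 0]) cube([34, 34, 371]);
translate([0, 308, 0]) cube([34, 34, 371]);
translate([247, 308, 0]) cube([34, 34, 371]);
translate([9, 52, 400]) {
  cube([263, 238, 11]);
  translate([0, 0, 11]) cube([263, 11, 91]);
  translate([0, 227, 11]) cube([263, 11, 91]);
  translate([0, 11, 11]) cube([11, 216, 91]);
  translate([252, 11, 11]) cube([11, 216, 91]);
}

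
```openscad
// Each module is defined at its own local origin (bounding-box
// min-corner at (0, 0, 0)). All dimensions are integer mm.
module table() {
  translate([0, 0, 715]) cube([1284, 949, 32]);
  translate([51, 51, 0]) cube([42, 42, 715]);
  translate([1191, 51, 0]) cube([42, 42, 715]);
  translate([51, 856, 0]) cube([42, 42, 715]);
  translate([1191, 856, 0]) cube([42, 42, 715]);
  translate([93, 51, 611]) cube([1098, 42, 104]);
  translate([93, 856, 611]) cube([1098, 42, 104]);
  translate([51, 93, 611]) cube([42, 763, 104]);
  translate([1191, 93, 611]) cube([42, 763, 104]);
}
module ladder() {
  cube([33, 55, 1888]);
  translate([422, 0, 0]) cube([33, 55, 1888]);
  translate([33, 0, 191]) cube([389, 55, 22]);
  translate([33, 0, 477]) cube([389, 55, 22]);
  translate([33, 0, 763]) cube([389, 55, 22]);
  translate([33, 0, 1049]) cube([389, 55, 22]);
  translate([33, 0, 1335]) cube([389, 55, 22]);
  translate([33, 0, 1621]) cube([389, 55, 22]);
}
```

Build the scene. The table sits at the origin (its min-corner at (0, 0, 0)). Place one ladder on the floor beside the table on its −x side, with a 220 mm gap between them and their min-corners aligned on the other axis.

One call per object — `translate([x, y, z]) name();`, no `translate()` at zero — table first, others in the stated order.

table();
translate([-675, 0, 0]) ladder();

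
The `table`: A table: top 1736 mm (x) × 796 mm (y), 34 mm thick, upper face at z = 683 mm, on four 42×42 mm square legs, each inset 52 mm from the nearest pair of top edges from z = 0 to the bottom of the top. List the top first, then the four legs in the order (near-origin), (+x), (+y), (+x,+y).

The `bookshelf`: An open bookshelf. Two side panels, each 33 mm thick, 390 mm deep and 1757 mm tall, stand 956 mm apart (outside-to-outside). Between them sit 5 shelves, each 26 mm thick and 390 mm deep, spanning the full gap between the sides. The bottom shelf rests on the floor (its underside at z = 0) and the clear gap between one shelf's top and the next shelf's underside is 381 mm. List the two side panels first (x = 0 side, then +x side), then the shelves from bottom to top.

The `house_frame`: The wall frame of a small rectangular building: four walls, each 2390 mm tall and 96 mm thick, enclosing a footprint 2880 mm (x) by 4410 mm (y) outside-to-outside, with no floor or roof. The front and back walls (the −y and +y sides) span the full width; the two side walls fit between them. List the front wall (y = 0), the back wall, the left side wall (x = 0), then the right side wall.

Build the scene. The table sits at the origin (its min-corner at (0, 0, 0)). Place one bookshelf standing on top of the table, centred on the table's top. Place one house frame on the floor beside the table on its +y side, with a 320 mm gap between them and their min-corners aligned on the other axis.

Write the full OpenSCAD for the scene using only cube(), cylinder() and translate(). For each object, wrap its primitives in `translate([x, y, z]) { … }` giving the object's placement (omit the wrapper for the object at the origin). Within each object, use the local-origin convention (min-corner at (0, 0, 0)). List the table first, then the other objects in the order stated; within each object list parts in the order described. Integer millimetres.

translate([0, 0, 649]) cube([1736, 796, 34]);
translate([52, 52, 0]) cube([42, 42, 649]);
translate([1642, 52, 0]) cube([42, 42, 649]);
translate([52, 702, 0]) cube([42, 42, 649]);
translate([1642, 702, 0]) cube([42, 42, 649]);
translate([390, 203, 683]) {
  cube([33, 390, 1757]);
  translate([923, 0, 0]) cube([33, 390, 1757]);
  translate([33, 0, 0]) cube([890, 390, 26]);
  translate([33, 0, 407]) cube([890, 390, 26]);
  translate([33, 0, 814]) cube([890, 390, 26]);
  translate([33, 0, 1221]) cube([890, 390, 26]);
  translate([33, 0, 1628]) cube([890, 390, 26]);
}
translate([0, 1116, 0]) {
  cube([2880, 96, 2390]);
  translate([0, 4314, 0]) cube([2880, 96, 2390]);
  translate([0, 96, 0]) cube([96, 4218, 2390]);
  translate([2784, 96, 0]) cube([96, 4218, 2390]);
}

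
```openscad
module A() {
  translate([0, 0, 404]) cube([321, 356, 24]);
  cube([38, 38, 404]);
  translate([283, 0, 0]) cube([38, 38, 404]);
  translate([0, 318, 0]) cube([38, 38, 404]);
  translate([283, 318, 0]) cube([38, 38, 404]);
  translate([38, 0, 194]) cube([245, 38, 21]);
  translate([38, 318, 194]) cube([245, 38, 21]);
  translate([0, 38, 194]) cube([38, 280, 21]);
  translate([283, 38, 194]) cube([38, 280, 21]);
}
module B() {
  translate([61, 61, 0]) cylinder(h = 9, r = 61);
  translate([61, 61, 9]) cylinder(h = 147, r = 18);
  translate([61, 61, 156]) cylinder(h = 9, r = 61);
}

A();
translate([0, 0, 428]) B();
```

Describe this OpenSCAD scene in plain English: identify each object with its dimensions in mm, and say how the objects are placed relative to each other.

A is a simple wooden stool: a rectangular seat 321 mm (x) by 356 mm (y), 24 mm thick, top face at z = 428 mm, on four square legs, each 38×38 mm in cross-section. The legs rest on z = 0, each flush with a corner of the seat. Four stretchers, 38 mm wide and 21 mm tall, connect adjacent legs with their undersides at z = 194 mm, each running between the inner faces of the legs it joins and aligned with the legs' outer faces on the other axis.

B is a spool: two coaxial disc flanges of radius 61 mm and thickness 9 mm, joined by a core cylinder of radius 18 mm and height 147 mm. The lower flange rests on z = 0 and the three cylinders share a vertical axis.

The spool is on top of the stool.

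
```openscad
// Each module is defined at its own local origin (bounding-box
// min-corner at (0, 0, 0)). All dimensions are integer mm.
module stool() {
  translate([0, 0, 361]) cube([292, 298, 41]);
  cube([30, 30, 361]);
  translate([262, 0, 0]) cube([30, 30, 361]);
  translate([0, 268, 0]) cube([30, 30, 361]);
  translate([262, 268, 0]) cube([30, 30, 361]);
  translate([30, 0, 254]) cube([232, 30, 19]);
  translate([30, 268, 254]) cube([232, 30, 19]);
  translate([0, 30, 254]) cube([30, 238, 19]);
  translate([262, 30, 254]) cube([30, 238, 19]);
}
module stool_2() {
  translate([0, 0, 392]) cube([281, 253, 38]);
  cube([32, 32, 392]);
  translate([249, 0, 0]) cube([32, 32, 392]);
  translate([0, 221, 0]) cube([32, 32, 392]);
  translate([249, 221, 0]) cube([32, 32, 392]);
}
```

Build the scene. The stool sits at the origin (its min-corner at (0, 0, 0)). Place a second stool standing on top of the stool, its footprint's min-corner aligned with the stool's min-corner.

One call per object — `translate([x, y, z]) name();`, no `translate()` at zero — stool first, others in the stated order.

stool();
translate([0, 0, 402]) stool_2();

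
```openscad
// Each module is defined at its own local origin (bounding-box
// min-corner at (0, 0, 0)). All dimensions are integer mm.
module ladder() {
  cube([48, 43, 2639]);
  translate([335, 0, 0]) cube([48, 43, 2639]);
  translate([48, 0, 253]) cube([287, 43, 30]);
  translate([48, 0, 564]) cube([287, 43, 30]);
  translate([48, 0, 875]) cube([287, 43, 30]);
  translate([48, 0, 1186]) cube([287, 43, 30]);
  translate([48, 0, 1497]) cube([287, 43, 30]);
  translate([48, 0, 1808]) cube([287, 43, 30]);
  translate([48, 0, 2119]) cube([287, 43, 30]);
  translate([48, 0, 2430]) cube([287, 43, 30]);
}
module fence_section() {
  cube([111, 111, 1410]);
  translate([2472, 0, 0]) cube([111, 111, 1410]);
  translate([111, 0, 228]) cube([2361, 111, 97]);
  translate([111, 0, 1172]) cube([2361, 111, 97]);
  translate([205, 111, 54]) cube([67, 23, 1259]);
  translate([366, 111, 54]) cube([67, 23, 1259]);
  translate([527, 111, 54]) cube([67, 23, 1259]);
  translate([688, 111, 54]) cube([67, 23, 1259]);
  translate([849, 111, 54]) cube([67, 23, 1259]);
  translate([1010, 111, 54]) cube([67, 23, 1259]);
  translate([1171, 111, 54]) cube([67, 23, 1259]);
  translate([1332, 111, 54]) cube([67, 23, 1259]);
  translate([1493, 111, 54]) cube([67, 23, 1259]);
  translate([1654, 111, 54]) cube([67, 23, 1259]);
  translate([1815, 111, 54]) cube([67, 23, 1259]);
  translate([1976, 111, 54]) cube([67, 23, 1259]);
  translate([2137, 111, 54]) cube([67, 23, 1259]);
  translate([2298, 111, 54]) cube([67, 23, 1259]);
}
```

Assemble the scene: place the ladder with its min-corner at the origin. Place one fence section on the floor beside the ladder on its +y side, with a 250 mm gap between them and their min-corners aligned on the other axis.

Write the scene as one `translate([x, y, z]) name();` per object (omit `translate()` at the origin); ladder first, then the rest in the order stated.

ladder();
translate([0, 293, 0]) fence_section();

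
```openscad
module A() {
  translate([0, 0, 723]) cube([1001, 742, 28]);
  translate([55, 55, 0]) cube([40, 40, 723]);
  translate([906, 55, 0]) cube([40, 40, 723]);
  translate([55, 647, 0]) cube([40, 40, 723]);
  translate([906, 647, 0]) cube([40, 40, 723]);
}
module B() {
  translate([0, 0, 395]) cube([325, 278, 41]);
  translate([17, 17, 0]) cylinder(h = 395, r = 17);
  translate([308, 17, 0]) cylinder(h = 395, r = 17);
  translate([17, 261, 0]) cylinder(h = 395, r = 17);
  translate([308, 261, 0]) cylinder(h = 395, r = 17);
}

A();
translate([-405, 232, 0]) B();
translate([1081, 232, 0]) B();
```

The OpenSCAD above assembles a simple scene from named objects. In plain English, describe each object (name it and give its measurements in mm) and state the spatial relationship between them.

A is a table: top 1001 mm (x) × 742 mm (y), 28 mm thick, upper face at z = 751 mm, on four 40×40 mm square legs, each inset 55 mm from the nearest pair of top edges, running from z = 0 to the bottom of the top.

B is a simple wooden stool: a rectangular seat 325 mm (x) by 278 mm (y), 41 mm thick, top face at z = 436 mm, on four round legs, each 34 mm in diameter. The legs rest on z = 0, each leg's axis is inset half a diameter from the nearest pair of seat edges (so the leg's bounding box is flush with the corner).

Two stools sit around the table at the −x, +x sides.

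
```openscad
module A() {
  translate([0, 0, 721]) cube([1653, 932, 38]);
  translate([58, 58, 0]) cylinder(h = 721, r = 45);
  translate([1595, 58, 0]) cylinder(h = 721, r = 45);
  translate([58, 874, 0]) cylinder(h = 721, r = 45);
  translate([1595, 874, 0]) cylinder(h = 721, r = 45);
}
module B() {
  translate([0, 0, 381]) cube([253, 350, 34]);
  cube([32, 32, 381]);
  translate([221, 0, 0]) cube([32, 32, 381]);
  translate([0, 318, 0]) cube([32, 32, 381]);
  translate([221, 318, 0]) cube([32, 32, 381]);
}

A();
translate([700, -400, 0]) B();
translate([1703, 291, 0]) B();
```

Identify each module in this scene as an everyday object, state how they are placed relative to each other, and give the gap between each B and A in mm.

A is a table. B is a stool. Two stools sit around the table at the −y, +x sides. The gap between each stool and the table is 50 mm.

Each stool's nearest face is 50 mm from the table's bounding box.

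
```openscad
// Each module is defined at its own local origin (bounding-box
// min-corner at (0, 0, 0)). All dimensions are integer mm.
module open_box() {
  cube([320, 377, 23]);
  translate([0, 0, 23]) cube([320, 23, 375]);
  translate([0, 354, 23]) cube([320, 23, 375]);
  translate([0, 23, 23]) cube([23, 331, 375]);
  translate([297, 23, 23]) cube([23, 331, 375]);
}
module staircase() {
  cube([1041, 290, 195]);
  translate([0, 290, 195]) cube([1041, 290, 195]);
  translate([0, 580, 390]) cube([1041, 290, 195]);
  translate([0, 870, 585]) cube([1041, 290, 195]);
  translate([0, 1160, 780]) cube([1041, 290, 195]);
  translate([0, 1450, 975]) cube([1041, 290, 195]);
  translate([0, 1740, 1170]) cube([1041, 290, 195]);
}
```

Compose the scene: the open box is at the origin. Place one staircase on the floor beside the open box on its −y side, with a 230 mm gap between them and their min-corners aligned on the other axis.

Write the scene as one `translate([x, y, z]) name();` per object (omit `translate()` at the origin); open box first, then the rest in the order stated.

open_box();
translate([0, -2260, 0]) staircase();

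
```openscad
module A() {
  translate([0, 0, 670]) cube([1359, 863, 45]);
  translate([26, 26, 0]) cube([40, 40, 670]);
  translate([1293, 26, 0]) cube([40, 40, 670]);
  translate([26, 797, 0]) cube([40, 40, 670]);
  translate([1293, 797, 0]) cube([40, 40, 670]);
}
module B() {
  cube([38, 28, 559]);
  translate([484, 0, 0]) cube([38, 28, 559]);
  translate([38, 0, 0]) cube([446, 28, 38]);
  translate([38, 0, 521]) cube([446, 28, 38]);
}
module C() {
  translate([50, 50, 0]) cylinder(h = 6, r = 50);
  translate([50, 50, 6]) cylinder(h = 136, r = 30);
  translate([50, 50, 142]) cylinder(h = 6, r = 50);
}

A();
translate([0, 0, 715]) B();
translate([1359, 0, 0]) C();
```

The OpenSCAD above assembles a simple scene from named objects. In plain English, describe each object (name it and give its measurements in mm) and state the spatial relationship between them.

A is a table: top 1359 mm (x) × 863 mm (y), 45 mm thick, upper face at z = 715 mm, on four 40×40 mm square legs, each inset 26 mm from the nearest pair of top edges, running from z = 0 to the bottom of the top.

B is a picture frame with a 446×483 mm rectangular opening (x by z) and a uniform 38 mm border on every side. Frame depth is 28 mm along y. It is built from two vertical stiles running the full outside height and two horizontal rails spanning the gap between the stiles.

C is a spool: two coaxial disc flanges of radius 50 mm and thickness 6 mm, joined by a core cylinder of radius 30 mm and height 136 mm. The lower flange rests on z = 0 and the three cylinders share a vertical axis.

The picture frame is on top of the table. The spool is against the table's +x side, with their −y faces flush.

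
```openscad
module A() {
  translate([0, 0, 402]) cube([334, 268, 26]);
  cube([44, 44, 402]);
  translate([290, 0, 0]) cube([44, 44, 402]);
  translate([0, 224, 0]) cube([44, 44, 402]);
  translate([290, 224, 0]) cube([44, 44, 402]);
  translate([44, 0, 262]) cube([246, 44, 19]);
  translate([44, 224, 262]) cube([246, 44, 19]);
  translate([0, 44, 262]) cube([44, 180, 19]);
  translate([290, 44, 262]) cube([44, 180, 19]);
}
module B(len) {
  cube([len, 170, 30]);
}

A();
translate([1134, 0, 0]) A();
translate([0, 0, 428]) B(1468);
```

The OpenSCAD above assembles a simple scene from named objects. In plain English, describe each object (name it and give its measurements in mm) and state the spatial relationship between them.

A is a four-legged stool. The seat is a 334×268×26 mm slab whose top surface is at z = 428 mm; four square legs, each 44×44 mm in cross-section, run from the floor (z = 0) to the underside of the seat, each flush with a corner of the seat. Four stretchers, 44 mm wide and 19 mm tall, connect adjacent legs with their undersides at z = 262 mm, each running between the inner faces of the legs it joins and aligned with the legs' outer faces on the other axis.

B is a rectangular beam 1468 mm long (x), 170 mm deep (y), 30 mm thick (z).

The beam spans the tops of two stools placed 800 mm apart, resting at z = 428 mm.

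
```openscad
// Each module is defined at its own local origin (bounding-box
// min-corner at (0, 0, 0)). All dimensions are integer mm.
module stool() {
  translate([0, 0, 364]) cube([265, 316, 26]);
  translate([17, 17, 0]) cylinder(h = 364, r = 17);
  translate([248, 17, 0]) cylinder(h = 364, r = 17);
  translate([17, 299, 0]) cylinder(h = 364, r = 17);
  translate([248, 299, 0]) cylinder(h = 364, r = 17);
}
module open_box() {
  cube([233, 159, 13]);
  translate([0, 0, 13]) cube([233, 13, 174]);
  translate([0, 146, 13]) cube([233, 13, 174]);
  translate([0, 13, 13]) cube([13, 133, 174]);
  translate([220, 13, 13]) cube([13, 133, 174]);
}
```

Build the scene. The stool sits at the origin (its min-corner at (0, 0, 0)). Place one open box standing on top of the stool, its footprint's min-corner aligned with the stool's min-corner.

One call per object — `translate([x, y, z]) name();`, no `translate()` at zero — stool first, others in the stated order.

stool();
translate([0, 0, 390]) open_box();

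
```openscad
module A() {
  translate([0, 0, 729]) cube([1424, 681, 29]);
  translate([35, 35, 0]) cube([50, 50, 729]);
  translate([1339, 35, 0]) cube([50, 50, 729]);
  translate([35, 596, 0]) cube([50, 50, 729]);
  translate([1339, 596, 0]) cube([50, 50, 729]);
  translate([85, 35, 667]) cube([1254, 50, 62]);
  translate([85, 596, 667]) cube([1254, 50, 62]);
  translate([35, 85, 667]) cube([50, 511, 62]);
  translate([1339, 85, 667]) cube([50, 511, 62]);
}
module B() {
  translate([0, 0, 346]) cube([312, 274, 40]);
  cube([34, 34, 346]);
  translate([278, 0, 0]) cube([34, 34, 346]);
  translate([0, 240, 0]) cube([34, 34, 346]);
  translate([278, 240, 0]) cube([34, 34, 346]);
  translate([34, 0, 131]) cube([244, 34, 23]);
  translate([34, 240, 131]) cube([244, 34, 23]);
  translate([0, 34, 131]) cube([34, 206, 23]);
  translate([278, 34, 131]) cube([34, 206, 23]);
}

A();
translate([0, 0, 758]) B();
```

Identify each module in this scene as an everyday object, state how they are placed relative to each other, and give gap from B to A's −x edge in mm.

The stool's min-x is at 0; the table's min-x is 0; gap = 0 mm.

A is a table. B is a stool. The stool is on top of the table. The gap from the stool to the table's −x edge is 0 mm.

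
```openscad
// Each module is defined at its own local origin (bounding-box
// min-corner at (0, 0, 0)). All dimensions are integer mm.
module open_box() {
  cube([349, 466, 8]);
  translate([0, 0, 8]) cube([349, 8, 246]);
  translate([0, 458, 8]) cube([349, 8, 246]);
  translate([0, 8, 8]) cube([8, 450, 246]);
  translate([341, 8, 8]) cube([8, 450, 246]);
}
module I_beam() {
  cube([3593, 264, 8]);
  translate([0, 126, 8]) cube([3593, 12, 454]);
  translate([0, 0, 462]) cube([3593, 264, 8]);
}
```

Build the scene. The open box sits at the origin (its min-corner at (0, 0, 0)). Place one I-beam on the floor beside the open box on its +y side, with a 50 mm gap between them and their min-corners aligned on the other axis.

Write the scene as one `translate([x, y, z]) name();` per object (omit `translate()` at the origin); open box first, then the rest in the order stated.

open_box();
translate([0, 516, 0]) I_beam();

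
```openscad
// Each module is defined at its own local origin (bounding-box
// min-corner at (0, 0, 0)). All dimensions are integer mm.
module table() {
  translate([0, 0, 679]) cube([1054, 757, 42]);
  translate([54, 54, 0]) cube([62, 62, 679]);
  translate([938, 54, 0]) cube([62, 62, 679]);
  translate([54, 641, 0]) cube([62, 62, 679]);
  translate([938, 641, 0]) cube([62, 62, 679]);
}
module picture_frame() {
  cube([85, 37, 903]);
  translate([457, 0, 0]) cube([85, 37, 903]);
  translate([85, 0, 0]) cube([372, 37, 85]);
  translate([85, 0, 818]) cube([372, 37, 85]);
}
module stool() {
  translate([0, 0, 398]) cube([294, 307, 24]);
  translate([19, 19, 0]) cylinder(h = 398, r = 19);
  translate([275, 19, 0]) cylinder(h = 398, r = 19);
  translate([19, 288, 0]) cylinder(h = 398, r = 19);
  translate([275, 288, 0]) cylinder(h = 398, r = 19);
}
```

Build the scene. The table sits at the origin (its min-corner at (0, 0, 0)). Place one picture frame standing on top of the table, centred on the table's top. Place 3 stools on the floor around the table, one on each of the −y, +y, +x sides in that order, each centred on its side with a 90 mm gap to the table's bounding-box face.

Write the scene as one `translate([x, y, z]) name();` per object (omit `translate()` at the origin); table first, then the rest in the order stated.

table();
translate([256, 360, 721]) picture_frame();
translate([380, -397, 0]) stool();
translate([380, 847, 0]) stool();
translate([1144, 225, 0]) stool();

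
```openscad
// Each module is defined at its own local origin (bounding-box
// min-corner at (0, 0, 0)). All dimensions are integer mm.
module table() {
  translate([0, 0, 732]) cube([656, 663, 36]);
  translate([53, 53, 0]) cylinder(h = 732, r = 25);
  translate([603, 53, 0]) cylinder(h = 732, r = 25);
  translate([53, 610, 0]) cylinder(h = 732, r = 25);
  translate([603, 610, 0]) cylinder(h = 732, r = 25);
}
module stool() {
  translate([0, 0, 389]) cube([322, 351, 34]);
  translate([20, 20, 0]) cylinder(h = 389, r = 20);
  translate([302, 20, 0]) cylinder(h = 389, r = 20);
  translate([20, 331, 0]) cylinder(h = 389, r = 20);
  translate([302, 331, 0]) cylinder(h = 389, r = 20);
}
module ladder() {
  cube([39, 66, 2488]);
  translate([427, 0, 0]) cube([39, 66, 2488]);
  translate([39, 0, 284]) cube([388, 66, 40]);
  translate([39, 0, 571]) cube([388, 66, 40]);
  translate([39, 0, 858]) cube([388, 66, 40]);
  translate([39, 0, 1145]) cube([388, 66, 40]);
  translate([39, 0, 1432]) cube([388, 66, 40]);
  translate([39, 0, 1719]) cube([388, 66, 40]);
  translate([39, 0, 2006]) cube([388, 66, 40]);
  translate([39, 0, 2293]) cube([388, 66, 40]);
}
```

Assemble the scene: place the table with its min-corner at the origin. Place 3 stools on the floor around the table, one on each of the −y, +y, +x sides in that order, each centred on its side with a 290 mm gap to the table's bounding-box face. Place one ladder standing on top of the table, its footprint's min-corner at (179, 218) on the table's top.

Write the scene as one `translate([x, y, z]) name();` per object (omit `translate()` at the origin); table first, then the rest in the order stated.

table();
translate([167, -641, 0]) stool();
translate([167, 953, 0]) stool();
translate([946, 156, 0]) stool();
translate([179, 218, 768]) ladder();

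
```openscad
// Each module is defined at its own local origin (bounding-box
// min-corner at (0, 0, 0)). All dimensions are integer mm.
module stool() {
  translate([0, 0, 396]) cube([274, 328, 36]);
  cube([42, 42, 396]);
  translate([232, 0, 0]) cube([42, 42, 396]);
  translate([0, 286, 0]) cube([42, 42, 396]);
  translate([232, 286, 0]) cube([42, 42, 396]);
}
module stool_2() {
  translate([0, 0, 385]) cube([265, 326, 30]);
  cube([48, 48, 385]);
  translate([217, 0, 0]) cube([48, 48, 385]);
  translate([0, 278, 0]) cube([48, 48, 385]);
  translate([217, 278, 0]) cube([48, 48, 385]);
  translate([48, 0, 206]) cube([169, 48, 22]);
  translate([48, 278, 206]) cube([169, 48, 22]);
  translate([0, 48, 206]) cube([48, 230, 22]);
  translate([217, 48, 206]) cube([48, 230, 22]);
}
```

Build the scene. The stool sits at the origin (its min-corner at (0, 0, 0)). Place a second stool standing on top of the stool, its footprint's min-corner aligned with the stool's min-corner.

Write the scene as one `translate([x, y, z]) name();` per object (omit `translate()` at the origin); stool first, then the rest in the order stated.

stool();
translate([0, 0, 432]) stool_2();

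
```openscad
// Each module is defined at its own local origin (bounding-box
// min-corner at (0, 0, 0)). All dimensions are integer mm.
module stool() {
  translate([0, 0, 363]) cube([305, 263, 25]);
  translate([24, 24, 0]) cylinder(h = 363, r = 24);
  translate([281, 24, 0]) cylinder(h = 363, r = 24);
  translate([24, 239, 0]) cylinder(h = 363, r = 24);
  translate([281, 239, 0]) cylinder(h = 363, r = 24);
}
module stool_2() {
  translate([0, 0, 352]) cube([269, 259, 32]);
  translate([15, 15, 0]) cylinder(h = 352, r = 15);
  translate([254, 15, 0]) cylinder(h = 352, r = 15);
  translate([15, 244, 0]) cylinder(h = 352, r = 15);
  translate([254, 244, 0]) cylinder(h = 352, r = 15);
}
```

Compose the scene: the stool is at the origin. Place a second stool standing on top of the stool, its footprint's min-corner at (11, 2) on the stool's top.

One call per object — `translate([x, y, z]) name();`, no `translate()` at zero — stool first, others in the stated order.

stool();
translate([11, 2, 388]) stool_2();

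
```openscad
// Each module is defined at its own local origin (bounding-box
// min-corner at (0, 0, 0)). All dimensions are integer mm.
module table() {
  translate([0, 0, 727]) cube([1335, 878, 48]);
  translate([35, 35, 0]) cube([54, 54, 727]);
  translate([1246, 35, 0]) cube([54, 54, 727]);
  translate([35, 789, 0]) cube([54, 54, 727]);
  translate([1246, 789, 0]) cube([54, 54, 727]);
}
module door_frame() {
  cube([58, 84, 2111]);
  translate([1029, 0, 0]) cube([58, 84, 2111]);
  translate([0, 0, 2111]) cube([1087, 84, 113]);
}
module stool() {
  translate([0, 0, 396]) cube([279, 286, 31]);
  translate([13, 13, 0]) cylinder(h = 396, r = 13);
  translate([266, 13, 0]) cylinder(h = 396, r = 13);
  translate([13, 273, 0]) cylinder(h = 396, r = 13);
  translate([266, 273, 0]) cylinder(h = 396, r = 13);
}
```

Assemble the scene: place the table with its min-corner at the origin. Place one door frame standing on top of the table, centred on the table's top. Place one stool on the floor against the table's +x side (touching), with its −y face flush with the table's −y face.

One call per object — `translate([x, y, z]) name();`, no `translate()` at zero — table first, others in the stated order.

table();
translate([124, 397, 775]) door_frame();
translate([1335, 0, 0]) stool();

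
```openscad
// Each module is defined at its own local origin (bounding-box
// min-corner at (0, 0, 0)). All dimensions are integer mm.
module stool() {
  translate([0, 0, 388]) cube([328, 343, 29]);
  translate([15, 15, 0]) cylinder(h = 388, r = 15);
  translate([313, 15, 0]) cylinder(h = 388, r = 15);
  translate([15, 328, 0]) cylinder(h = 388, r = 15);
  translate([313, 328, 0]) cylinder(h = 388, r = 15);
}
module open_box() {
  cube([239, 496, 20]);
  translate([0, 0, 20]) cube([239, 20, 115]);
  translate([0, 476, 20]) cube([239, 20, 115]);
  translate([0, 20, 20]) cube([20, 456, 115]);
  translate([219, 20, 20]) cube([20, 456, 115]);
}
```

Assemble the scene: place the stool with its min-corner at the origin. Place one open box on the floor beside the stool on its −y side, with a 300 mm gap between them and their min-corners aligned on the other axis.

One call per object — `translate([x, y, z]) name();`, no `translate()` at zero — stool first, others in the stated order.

stool();
translate([0, -796, 0]) open_box();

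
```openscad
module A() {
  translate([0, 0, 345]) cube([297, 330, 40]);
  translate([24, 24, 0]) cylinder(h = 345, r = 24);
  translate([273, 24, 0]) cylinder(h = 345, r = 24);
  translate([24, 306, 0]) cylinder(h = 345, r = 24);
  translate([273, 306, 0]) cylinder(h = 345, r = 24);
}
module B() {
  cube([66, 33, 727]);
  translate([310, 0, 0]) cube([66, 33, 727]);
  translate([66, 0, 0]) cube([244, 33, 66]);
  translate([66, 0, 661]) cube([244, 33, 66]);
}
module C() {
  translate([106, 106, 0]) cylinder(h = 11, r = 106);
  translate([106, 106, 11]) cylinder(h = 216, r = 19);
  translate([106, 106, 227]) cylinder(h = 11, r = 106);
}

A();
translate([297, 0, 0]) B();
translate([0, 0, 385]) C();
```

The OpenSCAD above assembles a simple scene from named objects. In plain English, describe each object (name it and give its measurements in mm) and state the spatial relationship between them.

A is a simple wooden stool: a rectangular seat 297 mm (x) by 330 mm (y), 40 mm thick, top face at z = 385 mm, on four round legs, each 48 mm in diameter. The legs rest on z = 0, each leg's axis is inset half a diameter from the nearest pair of seat edges (so the leg's bounding box is flush with the corner).

B is a rectangular picture frame lying in the x–z plane (depth along y). The opening is 244 mm wide (x) by 595 mm tall (z), surrounded by a border 66 mm wide on all four sides. The frame is 33 mm deep and is made of two full-height vertical stiles with two horizontal rails fitted between them.

C is a spool: two coaxial disc flanges of radius 106 mm and thickness 11 mm, joined by a core cylinder of radius 19 mm and height 216 mm. The lower flange rests on z = 0 and the three cylinders share a vertical axis.

The picture frame is against the stool's +x side, with their −y faces flush. The spool is on top of the stool.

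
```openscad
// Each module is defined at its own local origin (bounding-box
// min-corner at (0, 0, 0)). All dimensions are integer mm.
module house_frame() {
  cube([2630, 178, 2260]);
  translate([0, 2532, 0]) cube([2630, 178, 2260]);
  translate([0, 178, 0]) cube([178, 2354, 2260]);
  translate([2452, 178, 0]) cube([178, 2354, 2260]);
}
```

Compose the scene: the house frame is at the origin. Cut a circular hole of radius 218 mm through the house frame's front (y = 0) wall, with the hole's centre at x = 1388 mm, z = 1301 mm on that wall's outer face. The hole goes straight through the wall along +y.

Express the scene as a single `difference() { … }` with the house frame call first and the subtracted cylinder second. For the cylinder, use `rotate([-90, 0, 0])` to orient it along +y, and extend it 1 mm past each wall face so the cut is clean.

difference() {
  house_frame();
  translate([1388, -1, 1301]) rotate([-90, 0, 0]) cylinder(h = 180, r = 218);
}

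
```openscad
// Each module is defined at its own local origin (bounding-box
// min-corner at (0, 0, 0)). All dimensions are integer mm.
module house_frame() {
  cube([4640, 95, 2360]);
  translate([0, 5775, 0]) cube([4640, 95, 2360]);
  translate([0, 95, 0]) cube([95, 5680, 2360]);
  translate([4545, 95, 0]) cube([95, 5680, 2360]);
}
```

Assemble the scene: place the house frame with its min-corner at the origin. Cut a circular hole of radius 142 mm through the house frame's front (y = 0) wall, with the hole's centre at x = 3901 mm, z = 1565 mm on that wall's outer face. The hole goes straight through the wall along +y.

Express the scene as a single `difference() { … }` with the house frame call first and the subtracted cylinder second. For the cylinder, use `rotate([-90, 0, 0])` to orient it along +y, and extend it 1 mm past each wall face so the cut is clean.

difference() {
  house_frame();
  translate([3901, -1, 1565]) rotate([-90, 0, 0]) cylinder(h = 97, r = 142);
}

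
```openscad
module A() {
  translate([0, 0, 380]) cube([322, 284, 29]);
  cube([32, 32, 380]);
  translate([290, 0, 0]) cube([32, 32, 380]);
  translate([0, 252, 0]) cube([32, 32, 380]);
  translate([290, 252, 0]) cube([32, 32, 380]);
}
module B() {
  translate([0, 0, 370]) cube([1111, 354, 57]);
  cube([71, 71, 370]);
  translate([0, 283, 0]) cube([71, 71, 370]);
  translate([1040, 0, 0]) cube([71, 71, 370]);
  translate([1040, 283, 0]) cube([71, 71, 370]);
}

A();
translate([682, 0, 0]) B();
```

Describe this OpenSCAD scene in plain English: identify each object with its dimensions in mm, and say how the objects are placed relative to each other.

A is a simple wooden stool: a rectangular seat 322 mm (x) by 284 mm (y), 29 mm thick, top face at z = 409 mm, on four square legs, each 32×32 mm in cross-section. The legs rest on z = 0, each flush with a corner of the seat.

B is a bench: a 1111×354 mm seat slab, 57 mm thick, top at z = 427 mm, on four 71×71 mm square legs flush with the seat corners and standing on z = 0.

The bench is on the floor beside the stool on its +x side.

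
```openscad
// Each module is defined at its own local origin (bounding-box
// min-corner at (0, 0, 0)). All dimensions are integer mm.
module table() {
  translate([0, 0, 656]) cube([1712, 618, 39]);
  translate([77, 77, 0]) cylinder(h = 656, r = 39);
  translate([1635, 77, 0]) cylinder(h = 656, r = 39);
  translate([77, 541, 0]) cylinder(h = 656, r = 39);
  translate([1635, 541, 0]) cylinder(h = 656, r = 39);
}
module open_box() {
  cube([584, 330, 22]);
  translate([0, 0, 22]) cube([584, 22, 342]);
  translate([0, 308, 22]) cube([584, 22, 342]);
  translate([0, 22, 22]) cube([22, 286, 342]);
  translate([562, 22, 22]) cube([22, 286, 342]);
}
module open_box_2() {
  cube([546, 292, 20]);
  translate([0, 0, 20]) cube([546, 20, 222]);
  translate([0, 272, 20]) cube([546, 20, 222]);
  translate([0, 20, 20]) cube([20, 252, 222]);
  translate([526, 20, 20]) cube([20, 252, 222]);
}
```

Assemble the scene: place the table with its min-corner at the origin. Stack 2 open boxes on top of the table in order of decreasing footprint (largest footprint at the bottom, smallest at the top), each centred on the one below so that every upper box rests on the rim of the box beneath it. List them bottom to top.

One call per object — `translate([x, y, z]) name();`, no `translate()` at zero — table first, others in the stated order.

table();
translate([564, 144, 695]) open_box();
translate([583, 163, 1059]) open_box_2();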